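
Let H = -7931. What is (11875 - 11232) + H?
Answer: -7288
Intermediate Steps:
(11875 - 11232) + H = (11875 - 11232) - 7931 = 643 - 7931 = -7288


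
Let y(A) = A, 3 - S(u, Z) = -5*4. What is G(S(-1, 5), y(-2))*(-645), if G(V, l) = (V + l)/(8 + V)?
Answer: -13545/31 ≈ -436.94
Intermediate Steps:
S(u, Z) = 23 (S(u, Z) = 3 - (-5)*4 = 3 - 1*(-20) = 3 + 20 = 23)
G(V, l) = (V + l)/(8 + V)
G(S(-1, 5), y(-2))*(-645) = ((23 - 2)/(8 + 23))*(-645) = (21/31)*(-645) = -13545/31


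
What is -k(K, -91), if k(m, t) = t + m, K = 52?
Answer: 39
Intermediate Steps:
k(m, t) = m + t
-k(K, -91) = -(52 - 91) = -1*(-39) = 39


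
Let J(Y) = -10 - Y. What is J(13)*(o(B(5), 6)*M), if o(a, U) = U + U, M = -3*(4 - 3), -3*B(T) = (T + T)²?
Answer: 828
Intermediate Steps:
B(T) = -4*T²/3 (B(T) = -(T + T)²/3 = -4*T²/3)
M = -3 (M = -3*1 = -3)
o(a, U) = 2*U
J(13)*(o(B(5), 6)*M) = (-10 - 1*13)*((2*6)*(-3)) = (-10 - 13)*(12*(-3)) = -23*(-36) = 828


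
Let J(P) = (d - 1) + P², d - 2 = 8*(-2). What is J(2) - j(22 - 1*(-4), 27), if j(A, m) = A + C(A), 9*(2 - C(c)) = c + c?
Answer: -299/9 ≈ -33.222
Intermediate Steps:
C(c) = 2 - 2*c/9 (C(c) = 2 - (c + c)/9 = 2 - 2*c/9)
d = -14 (d = 2 + 8*(-2) = 2 - 16 = -14)
J(P) = -15 + P² (J(P) = (-14 - 1) + P² = -15 + P²)
j(A, m) = 2 + 7*A/9 (j(A, m) = A + (2 - 2*A/9) = 2 + 7*A/9)
J(2) - j(22 - 1*(-4), 27) = (-15 + 2²) - (2 + 7*(22 - 1*(-4))/9) = (-15 + 4) - (2 + 7*(22 + 4)/9) = -11 - (2 + (7/9)*26) = -11 - (2 + 182/9) = -11 - 1*200/9 = -11 - 200/9 = -299/9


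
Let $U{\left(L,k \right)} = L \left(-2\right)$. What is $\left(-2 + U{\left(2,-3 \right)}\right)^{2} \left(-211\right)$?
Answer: $-7596$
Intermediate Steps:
$U{\left(L,k \right)} = - 2 L$
$\left(-2 + U{\left(2,-3 \right)}\right)^{2} \left(-211\right) = \left(-2 - 4\right)^{2} \left(-211\right) = \left(-6\right)^{2} \left(-211\right) = 36 \left(-211\right) = -7596$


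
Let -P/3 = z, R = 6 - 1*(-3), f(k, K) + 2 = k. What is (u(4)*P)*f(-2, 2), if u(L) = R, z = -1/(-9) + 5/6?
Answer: 102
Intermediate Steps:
f(k, K) = -2 + k
R = 9 (R = 6 + 3 = 9)
z = 17/18 (z = -1*(-⅑) + 5*(⅙) = ⅑ + ⅚ = 17/18 ≈ 0.94444)
u(L) = 9
P = -17/6 (P = -3*17/18 = -17/6 ≈ -2.8333)
(u(4)*P)*f(-2, 2) = (9*(-17/6))*(-2 - 2) = -51/2*(-4) = 102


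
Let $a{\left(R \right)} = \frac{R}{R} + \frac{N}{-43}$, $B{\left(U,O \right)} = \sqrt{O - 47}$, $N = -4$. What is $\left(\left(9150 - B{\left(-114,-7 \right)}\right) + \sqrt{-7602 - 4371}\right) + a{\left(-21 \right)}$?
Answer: $\frac{393497}{43} + i \sqrt{11973} - 3 i \sqrt{6} \approx 9151.1 + 102.07 i$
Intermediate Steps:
$B{\left(U,O \right)} = \sqrt{-47 + O}$
$a{\left(R \right)} = \frac{47}{43}$ ($a{\left(R \right)} = \frac{R}{R} - \frac{4}{-43} = 1 - - \frac{4}{43} = 1 + \frac{4}{43} = \frac{47}{43}$)
$\left(\left(9150 - B{\left(-114,-7 \right)}\right) + \sqrt{-7602 - 4371}\right) + a{\left(-21 \right)} = \left(\left(9150 - \sqrt{-47 - 7}\right) + \sqrt{-7602 - 4371}\right) + \frac{47}{43} = \left(\left(9150 - \sqrt{-54}\right) + \sqrt{-11973}\right) + \frac{47}{43} = \left(\left(9150 - 3 i \sqrt{6}\right) + i \sqrt{11973}\right) + \frac{47}{43} = \left(9150 + i \sqrt{11973} - 3 i \sqrt{6}\right) + \frac{47}{43} = \frac{393497}{43} + i \sqrt{11973} - 3 i \sqrt{6}$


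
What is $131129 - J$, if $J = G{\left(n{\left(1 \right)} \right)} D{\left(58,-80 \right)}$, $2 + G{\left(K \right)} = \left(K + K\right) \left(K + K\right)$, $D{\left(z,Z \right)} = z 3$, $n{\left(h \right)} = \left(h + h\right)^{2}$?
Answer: $120341$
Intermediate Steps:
$n{\left(h \right)} = 4 h^{2}$ ($n{\left(h \right)} = \left(2 h\right)^{2} = 4 h^{2}$)
$D{\left(z,Z \right)} = 3 z$
$G{\left(K \right)} = -2 + 4 K^{2}$ ($G{\left(K \right)} = -2 + \left(K + K\right) \left(K + K\right) = -2 + 2 K 2 K = -2 + 4 K^{2}$)
$J = 10788$ ($J = \left(-2 + 4 \left(4 \cdot 1^{2}\right)^{2}\right) 3 \cdot 58 = \left(-2 + 4 \left(4 \cdot 1\right)^{2}\right) 174 = \left(-2 + 4 \cdot 4^{2}\right) 174 = \left(-2 + 4 \cdot 16\right) 174 = \left(-2 + 64\right) 174 = 62 \cdot 174 = 10788$)
$131129 - J = 131129 - 10788 = 120341$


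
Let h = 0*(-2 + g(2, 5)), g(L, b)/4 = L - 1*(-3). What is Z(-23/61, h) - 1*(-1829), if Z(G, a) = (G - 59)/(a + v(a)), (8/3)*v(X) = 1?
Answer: 305731/183 ≈ 1670.7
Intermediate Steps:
v(X) = 3/8 (v(X) = (3/8)*1 = 3/8)
g(L, b) = 12 + 4*L (g(L, b) = 4*(L - 1*(-3)) = 4*(L + 3) = 4*(3 + L) = 12 + 4*L)
h = 0 (h = 0*(-2 + (12 + 4*2)) = 0*(-2 + (12 + 8)) = 0*(-2 + 20) = 0*18 = 0)
Z(G, a) = (-59 + G)/(3/8 + a) (Z(G, a) = (G - 59)/(a + 3/8) = (-59 + G)/(3/8 + a))
Z(-23/61, h) - 1*(-1829) = 8*(-59 - 23/61)/(3 + 8*0) - 1*(-1829) = 8*(-59 - 23*1/61)/(3 + 0) + 1829 = 8*(-59 - 23/61)/3 + 1829 = 8*(⅓)*(-3622/61) + 1829 = -28976/183 + 1829 = 305731/183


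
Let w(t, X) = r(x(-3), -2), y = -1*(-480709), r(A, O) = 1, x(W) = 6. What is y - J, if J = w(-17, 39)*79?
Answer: 480630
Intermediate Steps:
y = 480709
w(t, X) = 1
J = 79 (J = 1*79 = 79)
y - J = 480709 - 1*79 = 480709 - 79 = 480630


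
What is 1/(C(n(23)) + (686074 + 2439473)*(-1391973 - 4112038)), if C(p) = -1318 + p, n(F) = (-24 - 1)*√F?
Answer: -3440609014067/59188951938395469019399570 + √23/11837790387679093803879914 ≈ -5.8129e-14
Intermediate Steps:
n(F) = -25*√F
1/(C(n(23)) + (686074 + 2439473)*(-1391973 - 4112038)) = 1/((-1318 - 25*√23) + (686074 + 2439473)*(-1391973 - 4112038)) = 1/((-1318 - 25*√23) + 3125547*(-5504011)) = 1/((-1318 - 25*√23) - 17203045069017) = 1/(-17203045070335 - 25*√23)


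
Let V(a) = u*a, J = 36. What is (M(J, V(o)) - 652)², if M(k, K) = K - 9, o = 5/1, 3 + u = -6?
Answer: 498436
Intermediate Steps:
u = -9 (u = -3 - 6 = -9)
o = 5 (o = 5*1 = 5)
V(a) = -9*a
M(k, K) = -9 + K
(M(J, V(o)) - 652)² = ((-9 - 9*5) - 652)² = ((-9 - 45) - 652)² = (-54 - 652)² = (-706)² = 498436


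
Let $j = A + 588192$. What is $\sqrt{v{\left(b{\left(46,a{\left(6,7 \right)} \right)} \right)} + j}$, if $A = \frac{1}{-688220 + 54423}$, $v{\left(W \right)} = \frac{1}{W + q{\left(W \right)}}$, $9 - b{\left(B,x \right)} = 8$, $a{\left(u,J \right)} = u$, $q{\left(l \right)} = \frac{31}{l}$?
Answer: $\frac{21 \sqrt{34289478439137922}}{5070376} \approx 766.94$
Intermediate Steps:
$b{\left(B,x \right)} = 1$ ($b{\left(B,x \right)} = 9 - 8 = 1$)
$v{\left(W \right)} = \frac{1}{W + \frac{31}{W}}$
$A = - \frac{1}{633797}$ ($A = \frac{1}{-633797} = - \frac{1}{633797} \approx -1.5778 \cdot 10^{-6}$)
$j = \frac{372794325023}{633797}$ ($j = - \frac{1}{633797} + 588192 = \frac{372794325023}{633797} \approx 5.8819 \cdot 10^{5}$)
$\sqrt{v{\left(b{\left(46,a{\left(6,7 \right)} \right)} \right)} + j} = \sqrt{1 \frac{1}{31 + 1^{2}} + \frac{372794325023}{633797}} = \sqrt{1 \frac{1}{31 + 1} + \frac{372794325023}{633797}} = \sqrt{1 \cdot \frac{1}{32} + \frac{372794325023}{633797}} = \sqrt{\frac{1}{32} + \frac{372794325023}{633797}} = \sqrt{\frac{11929419034533}{20281504}} = \frac{21 \sqrt{34289478439137922}}{5070376}$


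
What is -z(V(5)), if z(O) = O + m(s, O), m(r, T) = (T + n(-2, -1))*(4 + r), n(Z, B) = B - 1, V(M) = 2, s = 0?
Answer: -2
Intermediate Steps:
n(Z, B) = -1 + B
m(r, T) = (-2 + T)*(4 + r) (m(r, T) = (T + (-1 - 1))*(4 + r) = (T - 2)*(4 + r) = (-2 + T)*(4 + r))
z(O) = -8 + 5*O (z(O) = O + (-8 - 2*0 + 4*O + O*0) = O + (-8 + 0 + 4*O + 0) = O + (-8 + 4*O) = -8 + 5*O)
-z(V(5)) = -(-8 + 5*2) = -(-8 + 10) = -1*2 = -2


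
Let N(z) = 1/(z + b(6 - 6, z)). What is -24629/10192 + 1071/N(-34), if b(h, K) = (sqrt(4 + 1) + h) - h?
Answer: -371156117/10192 + 1071*sqrt(5) ≈ -34022.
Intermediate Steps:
b(h, K) = sqrt(5) (b(h, K) = (sqrt(5) + h) - h = (h + sqrt(5)) - h = sqrt(5))
N(z) = 1/(z + sqrt(5))
-24629/10192 + 1071/N(-34) = -24629/10192 + 1071/(1/(-34 + sqrt(5))) = -24629*1/10192 + 1071*(-34 + sqrt(5)) = -24629/10192 + (-36414 + 1071*sqrt(5)) = -371156117/10192 + 1071*sqrt(5)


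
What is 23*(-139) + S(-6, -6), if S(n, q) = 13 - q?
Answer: -3178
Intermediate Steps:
23*(-139) + S(-6, -6) = 23*(-139) + (13 - 1*(-6)) = -3197 + (13 + 6) = -3197 + 19 = -3178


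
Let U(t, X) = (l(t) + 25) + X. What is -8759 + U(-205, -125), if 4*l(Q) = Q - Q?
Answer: -8859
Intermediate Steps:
l(Q) = 0 (l(Q) = (Q - Q)/4 = (¼)*0 = 0)
U(t, X) = 25 + X (U(t, X) = (0 + 25) + X = 25 + X)
-8759 + U(-205, -125) = -8759 + (25 - 125) = -8759 - 100 = -8859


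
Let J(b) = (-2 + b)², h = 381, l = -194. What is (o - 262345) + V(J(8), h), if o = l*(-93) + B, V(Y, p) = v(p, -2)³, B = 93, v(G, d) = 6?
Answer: -243994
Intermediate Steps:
V(Y, p) = 216 (V(Y, p) = 6³ = 216)
o = 18135 (o = -194*(-93) + 93 = 18042 + 93 = 18135)
(o - 262345) + V(J(8), h) = (18135 - 262345) + 216 = -244210 + 216 = -243994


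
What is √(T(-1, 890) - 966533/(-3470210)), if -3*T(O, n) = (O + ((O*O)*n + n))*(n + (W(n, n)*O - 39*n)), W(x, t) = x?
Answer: √247868207896706104930/3470210 ≈ 4536.9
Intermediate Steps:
T(O, n) = -(-38*n + O*n)*(O + n + n*O²)/3 (T(O, n) = -(O + ((O*O)*n + n))*(n + (n*O - 39*n))/3 = -(O + (O²*n + n))*(n + (O*n - 39*n))/3 = -(O + (n*O² + n))*(n + (-39*n + O*n))/3 = -(O + (n + n*O²))*(-38*n + O*n)/3 = -(O + n + n*O²)*(-38*n + O*n)/3 = -(-38*n + O*n)*(O + n + n*O²)/3)
√(T(-1, 890) - 966533/(-3470210)) = √((⅓)*890*(-1*(-1)² + 38*(-1) + 38*890 - 1*(-1)*890 - 1*890*(-1)³ + 38*890*(-1)²) - 966533/(-3470210)) = √((⅓)*890*(-1*1 - 38 + 33820 + 890 - 1*890*(-1) + 38*890*1) - 966533*(-1/3470210)) = √((⅓)*890*(-1 - 38 + 33820 + 890 + 890 + 33820) + 966533/3470210) = √((⅓)*890*69381 + 966533/3470210) = √(20583030 + 966533/3470210) = √(71427437502833/3470210) = √247868207896706104930/3470210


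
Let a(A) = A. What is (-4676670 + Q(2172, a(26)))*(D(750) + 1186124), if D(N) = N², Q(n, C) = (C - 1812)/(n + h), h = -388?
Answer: -1823635831044148/223 ≈ -8.1777e+12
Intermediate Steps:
Q(n, C) = (-1812 + C)/(-388 + n) (Q(n, C) = (C - 1812)/(n - 388) = (-1812 + C)/(-388 + n))
(-4676670 + Q(2172, a(26)))*(D(750) + 1186124) = (-4676670 + (-1812 + 26)/(-388 + 2172))*(750² + 1186124) = (-4676670 - 1786/1784)*(562500 + 1186124) = (-4676670 + (1/1784)*(-1786))*1748624 = (-4676670 - 893/892)*1748624 = -4171590533/892*1748624 = -1823635831044148/223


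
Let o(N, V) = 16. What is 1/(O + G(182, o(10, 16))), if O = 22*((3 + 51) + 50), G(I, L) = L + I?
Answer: 1/2486 ≈ 0.00040225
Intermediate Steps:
G(I, L) = I + L
O = 2288 (O = 22*(54 + 50) = 22*104 = 2288)
1/(O + G(182, o(10, 16))) = 1/(2288 + (182 + 16)) = 1/(2288 + 198) = 1/2486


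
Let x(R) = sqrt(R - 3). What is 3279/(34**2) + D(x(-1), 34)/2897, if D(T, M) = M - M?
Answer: 3279/1156 ≈ 2.8365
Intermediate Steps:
x(R) = sqrt(-3 + R)
D(T, M) = 0
3279/(34**2) + D(x(-1), 34)/2897 = 3279/(34**2) + 0/2897 = 3279/1156 + 0*(1/2897) = 3279*(1/1156) + 0 = 3279/1156 + 0 = 3279/1156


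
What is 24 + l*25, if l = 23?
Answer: 599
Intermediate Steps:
24 + l*25 = 24 + 23*25 = 24 + 575 = 599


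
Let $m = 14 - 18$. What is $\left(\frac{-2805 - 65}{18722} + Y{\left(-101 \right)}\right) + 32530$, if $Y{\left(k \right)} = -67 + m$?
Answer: $\frac{303847264}{9361} \approx 32459.0$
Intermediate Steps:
$m = -4$ ($m = 14 - 18 = -4$)
$Y{\left(k \right)} = -71$ ($Y{\left(k \right)} = -67 - 4 = -71$)
$\left(\frac{-2805 - 65}{18722} + Y{\left(-101 \right)}\right) + 32530 = \left(\frac{-2805 - 65}{18722} - 71\right) + 32530 = \left(\left(-2805 - 65\right) \frac{1}{18722} - 71\right) + 32530 = \left(\left(-2870\right) \frac{1}{18722} - 71\right) + 32530 = \left(- \frac{1435}{9361} - 71\right) + 32530 = - \frac{666066}{9361} + 32530 = \frac{303847264}{9361}$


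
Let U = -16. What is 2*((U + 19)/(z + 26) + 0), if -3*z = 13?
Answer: 18/65 ≈ 0.27692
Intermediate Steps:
z = -13/3 (z = -⅓*13 = -13/3 ≈ -4.3333)
2*((U + 19)/(z + 26) + 0) = 2*((-16 + 19)/(-13/3 + 26) + 0) = 2*(3/(65/3) + 0) = 2*(3*(3/65) + 0) = 2*(9/65 + 0) = 2*(9/65) = 18/65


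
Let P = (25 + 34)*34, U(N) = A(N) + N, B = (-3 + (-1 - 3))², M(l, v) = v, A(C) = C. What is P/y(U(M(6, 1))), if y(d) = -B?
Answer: -2006/49 ≈ -40.939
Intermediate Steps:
B = 49 (B = (-3 - 4)² = (-7)² = 49)
U(N) = 2*N (U(N) = N + N = 2*N)
y(d) = -49 (y(d) = -1*49 = -49)
P = 2006 (P = 59*34 = 2006)
P/y(U(M(6, 1))) = 2006/(-49) = 2006*(-1/49) = -2006/49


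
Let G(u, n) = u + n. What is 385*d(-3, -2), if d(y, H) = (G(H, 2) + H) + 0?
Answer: -770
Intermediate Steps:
G(u, n) = n + u
d(y, H) = 2 + 2*H (d(y, H) = ((2 + H) + H) + 0 = (2 + 2*H) + 0 = 2 + 2*H)
385*d(-3, -2) = 385*(2 + 2*(-2)) = 385*(2 - 4) = 385*(-2) = -770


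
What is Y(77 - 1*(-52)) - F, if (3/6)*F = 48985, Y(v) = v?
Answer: -97841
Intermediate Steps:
F = 97970 (F = 2*48985 = 97970)
Y(77 - 1*(-52)) - F = (77 - 1*(-52)) - 1*97970 = (77 + 52) - 97970 = 129 - 97970 = -97841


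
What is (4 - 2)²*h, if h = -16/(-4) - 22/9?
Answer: 56/9 ≈ 6.2222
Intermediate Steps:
h = 14/9 (h = -16*(-¼) - 22*⅑ = 4 - 22/9 = 14/9 ≈ 1.5556)
(4 - 2)²*h = (4 - 2)²*(14/9) = 2²*(14/9) = 4*(14/9) = 56/9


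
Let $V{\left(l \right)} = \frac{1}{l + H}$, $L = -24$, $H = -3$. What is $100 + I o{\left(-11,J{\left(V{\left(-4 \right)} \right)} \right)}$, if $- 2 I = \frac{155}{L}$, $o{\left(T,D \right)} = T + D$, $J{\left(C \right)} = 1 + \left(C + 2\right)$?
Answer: $\frac{8255}{112} \approx 73.705$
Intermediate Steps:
$V{\left(l \right)} = \frac{1}{-3 + l}$ ($V{\left(l \right)} = \frac{1}{l - 3} = \frac{1}{-3 + l}$)
$J{\left(C \right)} = 3 + C$ ($J{\left(C \right)} = 1 + \left(2 + C\right) = 3 + C$)
$o{\left(T,D \right)} = D + T$
$I = \frac{155}{48}$ ($I = - \frac{155 \frac{1}{-24}}{2} = - \frac{155 \left(- \frac{1}{24}\right)}{2} = \left(- \frac{1}{2}\right) \left(- \frac{155}{24}\right) = \frac{155}{48} \approx 3.2292$)
$100 + I o{\left(-11,J{\left(V{\left(-4 \right)} \right)} \right)} = 100 + \frac{155 \left(\left(3 + \frac{1}{-3 - 4}\right) - 11\right)}{48} = 100 + \frac{155 \left(\left(3 + \frac{1}{-7}\right) - 11\right)}{48} = 100 + \frac{155 \left(\left(3 - \frac{1}{7}\right) - 11\right)}{48} = 100 + \frac{155 \left(\frac{20}{7} - 11\right)}{48} = 100 + \frac{155}{48} \left(- \frac{57}{7}\right) = 100 - \frac{2945}{112} = \frac{8255}{112}$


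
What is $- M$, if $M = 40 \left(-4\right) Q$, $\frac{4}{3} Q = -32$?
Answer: $-3840$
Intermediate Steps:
$Q = -24$ ($Q = \frac{3}{4} \left(-32\right) = -24$)
$M = 3840$ ($M = 40 \left(-4\right) \left(-24\right) = \left(-160\right) \left(-24\right) = 3840$)
$- M = \left(-1\right) 3840 = -3840$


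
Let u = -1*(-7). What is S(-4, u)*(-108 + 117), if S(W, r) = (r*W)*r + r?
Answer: -1701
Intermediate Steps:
u = 7
S(W, r) = r + W*r² (S(W, r) = (W*r)*r + r = W*r² + r = r + W*r²)
S(-4, u)*(-108 + 117) = (7*(1 - 4*7))*(-108 + 117) = (7*(1 - 28))*9 = (7*(-27))*9 = -189*9 = -1701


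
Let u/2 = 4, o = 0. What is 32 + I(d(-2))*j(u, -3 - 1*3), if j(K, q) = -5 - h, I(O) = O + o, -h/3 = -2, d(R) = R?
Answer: 54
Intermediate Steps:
u = 8 (u = 2*4 = 8)
h = 6 (h = -3*(-2) = 6)
I(O) = O (I(O) = O + 0 = O)
j(K, q) = -11 (j(K, q) = -5 - 1*6 = -5 - 6 = -11)
32 + I(d(-2))*j(u, -3 - 1*3) = 32 - 2*(-11) = 32 + 22 = 54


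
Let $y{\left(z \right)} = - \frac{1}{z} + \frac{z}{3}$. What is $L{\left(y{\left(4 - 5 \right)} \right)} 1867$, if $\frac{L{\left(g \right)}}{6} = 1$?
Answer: $11202$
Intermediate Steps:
$y{\left(z \right)} = - \frac{1}{z} + \frac{z}{3}$ ($y{\left(z \right)} = - \frac{1}{z} + z \frac{1}{3} = - \frac{1}{z} + \frac{z}{3}$)
$L{\left(g \right)} = 6$ ($L{\left(g \right)} = 6 \cdot 1 = 6$)
$L{\left(y{\left(4 - 5 \right)} \right)} 1867 = 6 \cdot 1867 = 11202$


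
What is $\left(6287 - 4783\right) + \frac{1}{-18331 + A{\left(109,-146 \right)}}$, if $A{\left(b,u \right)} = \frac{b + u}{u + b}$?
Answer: $\frac{27568319}{18330} \approx 1504.0$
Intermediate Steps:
$A{\left(b,u \right)} = 1$ ($A{\left(b,u \right)} = \frac{b + u}{b + u} = 1$)
$\left(6287 - 4783\right) + \frac{1}{-18331 + A{\left(109,-146 \right)}} = \left(6287 - 4783\right) + \frac{1}{-18331 + 1} = 1504 + \frac{1}{-18330} = 1504 - \frac{1}{18330} = \frac{27568319}{18330}$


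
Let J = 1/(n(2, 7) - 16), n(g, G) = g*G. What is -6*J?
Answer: 3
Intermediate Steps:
n(g, G) = G*g
J = -½ (J = 1/(7*2 - 16) = 1/(14 - 16) = 1/(-2) = -½ ≈ -0.50000)
-6*J = -6*(-½) = 3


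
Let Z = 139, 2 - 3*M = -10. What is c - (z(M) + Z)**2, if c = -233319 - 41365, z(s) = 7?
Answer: -296000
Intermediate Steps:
M = 4 (M = 2/3 - 1/3*(-10) = 2/3 + 10/3 = 4)
c = -274684
c - (z(M) + Z)**2 = -274684 - (7 + 139)**2 = -274684 - 1*146**2 = -274684 - 1*21316 = -274684 - 21316 = -296000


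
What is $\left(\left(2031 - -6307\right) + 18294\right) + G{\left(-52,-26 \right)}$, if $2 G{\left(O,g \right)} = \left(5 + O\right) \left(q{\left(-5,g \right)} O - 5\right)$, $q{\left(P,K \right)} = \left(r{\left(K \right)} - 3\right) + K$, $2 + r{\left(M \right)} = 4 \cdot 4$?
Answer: $\frac{16839}{2} \approx 8419.5$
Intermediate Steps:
$r{\left(M \right)} = 14$ ($r{\left(M \right)} = -2 + 4 \cdot 4 = -2 + 16 = 14$)
$q{\left(P,K \right)} = 11 + K$ ($q{\left(P,K \right)} = \left(14 - 3\right) + K = 11 + K$)
$G{\left(O,g \right)} = \frac{\left(-5 + O \left(11 + g\right)\right) \left(5 + O\right)}{2}$ ($G{\left(O,g \right)} = \frac{\left(5 + O\right) \left(\left(11 + g\right) O - 5\right)}{2} = \frac{\left(5 + O\right) \left(O \left(11 + g\right) - 5\right)}{2} = \frac{\left(5 + O\right) \left(-5 + O \left(11 + g\right)\right)}{2} = \frac{\left(-5 + O \left(11 + g\right)\right) \left(5 + O\right)}{2}$)
$\left(\left(2031 - -6307\right) + 18294\right) + G{\left(-52,-26 \right)} = \left(\left(2031 - -6307\right) + 18294\right) + \left(- \frac{25}{2} - -130 + \frac{\left(-52\right)^{2} \left(11 - 26\right)}{2} + \frac{5}{2} \left(-52\right) \left(11 - 26\right)\right) = \left(\left(2031 + 6307\right) + 18294\right) + \left(- \frac{25}{2} + 130 + \frac{1}{2} \cdot 2704 \left(-15\right) + \frac{5}{2} \left(-52\right) \left(-15\right)\right) = \left(8338 + 18294\right) + \left(- \frac{25}{2} + 130 - 20280 + 1950\right) = 26632 - \frac{36425}{2} = \frac{16839}{2}$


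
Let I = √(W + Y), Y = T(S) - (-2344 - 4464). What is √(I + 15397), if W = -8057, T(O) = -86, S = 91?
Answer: √(15397 + I*√1335) ≈ 124.08 + 0.1472*I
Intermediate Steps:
Y = 6722 (Y = -86 - (-2344 - 4464) = -86 - 1*(-6808) = -86 + 6808 = 6722)
I = I*√1335 (I = √(-8057 + 6722) = √(-1335) = I*√1335 ≈ 36.538*I)
√(I + 15397) = √(I*√1335 + 15397) = √(15397 + I*√1335)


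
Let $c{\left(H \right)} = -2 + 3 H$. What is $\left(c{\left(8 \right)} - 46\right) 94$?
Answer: $-2256$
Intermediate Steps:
$\left(c{\left(8 \right)} - 46\right) 94 = \left(\left(-2 + 3 \cdot 8\right) - 46\right) 94 = \left(\left(-2 + 24\right) - 46\right) 94 = \left(22 - 46\right) 94 = \left(-24\right) 94 = -2256$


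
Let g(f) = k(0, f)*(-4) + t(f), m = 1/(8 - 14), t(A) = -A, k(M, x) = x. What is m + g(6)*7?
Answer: -1261/6 ≈ -210.17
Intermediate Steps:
m = -⅙ (m = 1/(-6) = -⅙ ≈ -0.16667)
g(f) = -5*f (g(f) = f*(-4) - f = -4*f - f = -5*f)
m + g(6)*7 = -⅙ - 5*6*7 = -⅙ - 30*7 = -⅙ - 210 = -1261/6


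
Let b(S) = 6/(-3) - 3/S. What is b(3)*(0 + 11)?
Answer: -33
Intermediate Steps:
b(S) = -2 - 3/S (b(S) = 6*(-1/3) - 3/S = -2 - 3/S)
b(3)*(0 + 11) = (-2 - 3/3)*(0 + 11) = (-2 - 3*1/3)*11 = (-2 - 1)*11 = -3*11 = -33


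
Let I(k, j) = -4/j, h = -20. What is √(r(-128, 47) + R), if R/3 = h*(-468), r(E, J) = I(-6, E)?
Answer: √1797122/8 ≈ 167.57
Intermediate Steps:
r(E, J) = -4/E
R = 28080 (R = 3*(-20*(-468)) = 3*9360 = 28080)
√(r(-128, 47) + R) = √(-4/(-128) + 28080) = √(-4*(-1/128) + 28080) = √(1/32 + 28080) = √(898561/32) = √1797122/8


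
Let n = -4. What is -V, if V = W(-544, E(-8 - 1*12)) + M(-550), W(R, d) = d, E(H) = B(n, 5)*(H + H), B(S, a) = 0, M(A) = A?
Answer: 550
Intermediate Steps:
E(H) = 0 (E(H) = 0*(H + H) = 0*(2*H) = 0)
V = -550 (V = 0 - 550 = -550)
-V = -1*(-550) = 550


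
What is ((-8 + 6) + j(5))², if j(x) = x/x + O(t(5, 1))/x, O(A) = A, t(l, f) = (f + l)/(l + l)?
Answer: 484/625 ≈ 0.77440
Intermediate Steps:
t(l, f) = (f + l)/(2*l) (t(l, f) = (f + l)/((2*l)) = (f + l)*(1/(2*l)) = (f + l)/(2*l))
j(x) = 1 + 3/(5*x) (j(x) = x/x + ((½)*(1 + 5)/5)/x = 1 + ((½)*(⅕)*6)/x = 1 + 3/(5*x))
((-8 + 6) + j(5))² = ((-8 + 6) + (⅗ + 5)/5)² = (-2 + (⅕)*(28/5))² = (-2 + 28/25)² = (-22/25)² = 484/625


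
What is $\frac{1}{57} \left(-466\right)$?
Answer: $- \frac{466}{57} \approx -8.1754$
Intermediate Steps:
$\frac{1}{57} \left(-466\right) = - \frac{466}{57}$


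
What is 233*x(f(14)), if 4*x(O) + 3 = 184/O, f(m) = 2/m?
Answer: 299405/4 ≈ 74851.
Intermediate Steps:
x(O) = -¾ + 46/O (x(O) = -¾ + (184/O)/4 = -¾ + 46/O)
233*x(f(14)) = 233*(-¾ + 46/((2/14))) = 233*(-¾ + 46/((2*(1/14)))) = 233*(-¾ + 46/(⅐)) = 233*(-¾ + 46*7) = 233*(-¾ + 322) = 233*(1285/4) = 299405/4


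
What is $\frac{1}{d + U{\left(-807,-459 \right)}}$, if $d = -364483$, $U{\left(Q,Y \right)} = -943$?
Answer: $- \frac{1}{365426} \approx -2.7365 \cdot 10^{-6}$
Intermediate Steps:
$\frac{1}{d + U{\left(-807,-459 \right)}} = \frac{1}{-364483 - 943} = \frac{1}{-365426} = - \frac{1}{365426}$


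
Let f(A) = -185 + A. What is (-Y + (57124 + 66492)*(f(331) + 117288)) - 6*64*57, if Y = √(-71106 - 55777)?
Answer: 14516699456 - I*√126883 ≈ 1.4517e+10 - 356.21*I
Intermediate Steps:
Y = I*√126883 (Y = √(-126883) = I*√126883 ≈ 356.21*I)
(-Y + (57124 + 66492)*(f(331) + 117288)) - 6*64*57 = (-I*√126883 + (57124 + 66492)*((-185 + 331) + 117288)) - 6*64*57 = (-I*√126883 + 123616*(146 + 117288)) - 384*57 = (-I*√126883 + 123616*117434) - 21888 = (-I*√126883 + 14516721344) - 21888 = (14516721344 - I*√126883) - 21888 = 14516699456 - I*√126883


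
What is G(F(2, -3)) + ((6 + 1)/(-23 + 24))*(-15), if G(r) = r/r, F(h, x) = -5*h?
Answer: -104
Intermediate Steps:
G(r) = 1
G(F(2, -3)) + ((6 + 1)/(-23 + 24))*(-15) = 1 + ((6 + 1)/(-23 + 24))*(-15) = 1 + (7/1)*(-15) = 1 + (7*1)*(-15) = 1 + 7*(-15) = 1 - 105 = -104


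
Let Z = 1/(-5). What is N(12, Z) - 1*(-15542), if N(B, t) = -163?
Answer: 15379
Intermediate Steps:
Z = -⅕ ≈ -0.20000
N(12, Z) - 1*(-15542) = -163 - 1*(-15542) = -163 + 15542 = 15379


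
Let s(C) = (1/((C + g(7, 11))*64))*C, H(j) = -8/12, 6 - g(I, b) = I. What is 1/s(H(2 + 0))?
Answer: 160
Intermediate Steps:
g(I, b) = 6 - I
H(j) = -⅔ (H(j) = -8*1/12 = -⅔)
s(C) = C/(64*(-1 + C)) (s(C) = (1/((C + (6 - 1*7))*64))*C = ((1/64)/(C + (6 - 7)))*C = ((1/64)/(C - 1))*C = ((1/64)/(-1 + C))*C = (1/(64*(-1 + C)))*C = C/(64*(-1 + C)))
1/s(H(2 + 0)) = 1/((1/64)*(-⅔)/(-1 - ⅔)) = 1/((1/64)*(-⅔)/(-5/3)) = 1/((1/64)*(-⅔)*(-⅗)) = 1/(1/160) = 160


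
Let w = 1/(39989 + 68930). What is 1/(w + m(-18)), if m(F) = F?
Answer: -108919/1960541 ≈ -0.055556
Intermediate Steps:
w = 1/108919 ≈ 9.1811e-6
1/(w + m(-18)) = 1/(1/108919 - 18) = 1/(-1960541/108919) = -108919/1960541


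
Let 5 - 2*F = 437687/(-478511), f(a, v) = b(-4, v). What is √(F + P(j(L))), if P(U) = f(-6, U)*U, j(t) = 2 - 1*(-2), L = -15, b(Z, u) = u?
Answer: √4340715398767/478511 ≈ 4.3540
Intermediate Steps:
j(t) = 4 (j(t) = 2 + 2 = 4)
f(a, v) = v
P(U) = U² (P(U) = U*U = U²)
F = 1415121/478511 (F = 5/2 - 437687/(2*(-478511)) = 5/2 - 437687*(-1)/(2*478511) = 5/2 - ½*(-437687/478511) = 5/2 + 437687/957022 = 1415121/478511 ≈ 2.9573)
√(F + P(j(L))) = √(1415121/478511 + 4²) = √(1415121/478511 + 16) = √(9071297/478511) = √4340715398767/478511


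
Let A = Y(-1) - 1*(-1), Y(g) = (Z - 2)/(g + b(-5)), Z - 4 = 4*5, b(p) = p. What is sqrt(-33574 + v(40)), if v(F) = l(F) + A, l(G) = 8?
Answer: I*sqrt(302118)/3 ≈ 183.22*I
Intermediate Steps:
Z = 24 (Z = 4 + 4*5 = 4 + 20 = 24)
Y(g) = 22/(-5 + g) (Y(g) = (24 - 2)/(g - 5) = 22/(-5 + g))
A = -8/3 (A = 22/(-5 - 1) - 1*(-1) = 22/(-6) + 1 = 22*(-1/6) + 1 = -11/3 + 1 = -8/3 ≈ -2.6667)
v(F) = 16/3 (v(F) = 8 - 8/3 = 16/3)
sqrt(-33574 + v(40)) = sqrt(-33574 + 16/3) = sqrt(-100706/3) = I*sqrt(302118)/3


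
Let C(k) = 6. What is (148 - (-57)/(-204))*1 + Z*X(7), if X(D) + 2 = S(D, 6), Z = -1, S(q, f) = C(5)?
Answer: 9773/68 ≈ 143.72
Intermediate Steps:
S(q, f) = 6
X(D) = 4 (X(D) = -2 + 6 = 4)
(148 - (-57)/(-204))*1 + Z*X(7) = (148 - (-57)/(-204))*1 - 1*4 = (148 - (-57)*(-1)/204)*1 - 4 = (148 - 1*19/68)*1 - 4 = (148 - 19/68)*1 - 4 = (10045/68)*1 - 4 = 10045/68 - 4 = 9773/68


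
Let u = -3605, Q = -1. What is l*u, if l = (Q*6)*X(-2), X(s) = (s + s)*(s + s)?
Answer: 346080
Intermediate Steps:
X(s) = 4*s² (X(s) = (2*s)*(2*s) = 4*s²)
l = -96 (l = (-1*6)*(4*(-2)²) = -24*4 = -6*16 = -96)
l*u = -96*(-3605) = 346080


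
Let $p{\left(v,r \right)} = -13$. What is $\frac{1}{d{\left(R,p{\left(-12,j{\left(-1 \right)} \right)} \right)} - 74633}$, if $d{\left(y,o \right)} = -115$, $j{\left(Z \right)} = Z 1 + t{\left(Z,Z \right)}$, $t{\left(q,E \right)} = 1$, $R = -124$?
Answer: $- \frac{1}{74748} \approx -1.3378 \cdot 10^{-5}$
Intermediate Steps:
$j{\left(Z \right)} = 1 + Z$ ($j{\left(Z \right)} = Z 1 + 1 = Z + 1 = 1 + Z$)
$\frac{1}{d{\left(R,p{\left(-12,j{\left(-1 \right)} \right)} \right)} - 74633} = \frac{1}{-115 - 74633} = \frac{1}{-74748} = - \frac{1}{74748}$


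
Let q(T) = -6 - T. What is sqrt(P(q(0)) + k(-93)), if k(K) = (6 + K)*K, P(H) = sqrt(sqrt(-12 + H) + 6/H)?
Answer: sqrt(8091 + sqrt(-1 + 3*I*sqrt(2))) ≈ 89.957 + 0.0091*I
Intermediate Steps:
k(K) = K*(6 + K)
sqrt(P(q(0)) + k(-93)) = sqrt(sqrt(sqrt(-12 + (-6 - 1*0)) + 6/(-6 - 1*0)) - 93*(6 - 93)) = sqrt(sqrt(sqrt(-12 + (-6 + 0)) + 6/(-6 + 0)) - 93*(-87)) = sqrt(sqrt(sqrt(-12 - 6) + 6/(-6)) + 8091) = sqrt(sqrt(sqrt(-18) + 6*(-1/6)) + 8091) = sqrt(sqrt(3*I*sqrt(2) - 1) + 8091) = sqrt(sqrt(-1 + 3*I*sqrt(2)) + 8091) = sqrt(8091 + sqrt(-1 + 3*I*sqrt(2)))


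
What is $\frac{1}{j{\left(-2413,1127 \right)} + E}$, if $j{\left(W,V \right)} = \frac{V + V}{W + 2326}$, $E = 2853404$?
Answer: $\frac{87}{248243894} \approx 3.5046 \cdot 10^{-7}$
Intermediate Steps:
$j{\left(W,V \right)} = \frac{2 V}{2326 + W}$
$\frac{1}{j{\left(-2413,1127 \right)} + E} = \frac{1}{2 \cdot 1127 \frac{1}{2326 - 2413} + 2853404} = \frac{1}{2 \cdot 1127 \frac{1}{-87} + 2853404} = \frac{1}{2 \cdot 1127 \left(- \frac{1}{87}\right) + 2853404} = \frac{1}{- \frac{2254}{87} + 2853404} = \frac{1}{\frac{248243894}{87}} = \frac{87}{248243894}$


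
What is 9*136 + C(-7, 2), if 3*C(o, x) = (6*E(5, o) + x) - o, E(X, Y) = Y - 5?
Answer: 1203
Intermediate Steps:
E(X, Y) = -5 + Y
C(o, x) = -10 + x/3 + 5*o/3 (C(o, x) = ((6*(-5 + o) + x) - o)/3 = (((-30 + 6*o) + x) - o)/3 = ((-30 + x + 6*o) - o)/3 = (-30 + x + 5*o)/3 = -10 + x/3 + 5*o/3)
9*136 + C(-7, 2) = 9*136 + (-10 + (⅓)*2 + (5/3)*(-7)) = 1224 + (-10 + ⅔ - 35/3) = 1224 - 21 = 1203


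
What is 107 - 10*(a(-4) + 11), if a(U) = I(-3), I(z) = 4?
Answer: -43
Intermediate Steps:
a(U) = 4
107 - 10*(a(-4) + 11) = 107 - 10*(4 + 11) = 107 - 10*15 = 107 - 150 = -43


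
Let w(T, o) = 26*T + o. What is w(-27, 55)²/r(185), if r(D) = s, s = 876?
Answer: 418609/876 ≈ 477.86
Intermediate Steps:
w(T, o) = o + 26*T
r(D) = 876
w(-27, 55)²/r(185) = (55 + 26*(-27))²/876 = (55 - 702)²*(1/876) = (-647)²*(1/876) = 418609*(1/876) = 418609/876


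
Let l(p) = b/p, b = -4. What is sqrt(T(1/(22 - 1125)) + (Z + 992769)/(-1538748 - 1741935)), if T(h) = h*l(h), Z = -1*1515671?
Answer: I*sqrt(41336048083890)/3280683 ≈ 1.9597*I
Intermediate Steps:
l(p) = -4/p
Z = -1515671
T(h) = -4 (T(h) = h*(-4/h) = -4)
sqrt(T(1/(22 - 1125)) + (Z + 992769)/(-1538748 - 1741935)) = sqrt(-4 + (-1515671 + 992769)/(-1538748 - 1741935)) = sqrt(-4 - 522902/(-3280683)) = sqrt(-4 - 522902*(-1/3280683)) = sqrt(-4 + 522902/3280683) = sqrt(-12599830/3280683) = I*sqrt(41336048083890)/3280683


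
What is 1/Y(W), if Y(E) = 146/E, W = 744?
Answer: 372/73 ≈ 5.0959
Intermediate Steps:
1/Y(W) = 1/(146/744) = 1/(146*(1/744)) = 1/(73/372) = 372/73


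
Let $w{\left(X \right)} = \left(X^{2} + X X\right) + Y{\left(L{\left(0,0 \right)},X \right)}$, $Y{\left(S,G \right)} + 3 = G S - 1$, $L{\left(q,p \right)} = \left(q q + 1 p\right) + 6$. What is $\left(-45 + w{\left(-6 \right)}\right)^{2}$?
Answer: $169$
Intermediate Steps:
$L{\left(q,p \right)} = 6 + p + q^{2}$ ($L{\left(q,p \right)} = \left(q^{2} + p\right) + 6 = \left(p + q^{2}\right) + 6 = 6 + p + q^{2}$)
$Y{\left(S,G \right)} = -4 + G S$ ($Y{\left(S,G \right)} = -3 + \left(G S - 1\right) = -3 + \left(-1 + G S\right) = -4 + G S$)
$w{\left(X \right)} = -4 + 2 X^{2} + 6 X$ ($w{\left(X \right)} = \left(X^{2} + X X\right) + \left(-4 + X \left(6 + 0 + 0^{2}\right)\right) = \left(X^{2} + X^{2}\right) + \left(-4 + X \left(6 + 0 + 0\right)\right) = 2 X^{2} + \left(-4 + X 6\right) = 2 X^{2} + \left(-4 + 6 X\right) = -4 + 2 X^{2} + 6 X$)
$\left(-45 + w{\left(-6 \right)}\right)^{2} = \left(-45 + \left(-4 + 2 \left(-6\right)^{2} + 6 \left(-6\right)\right)\right)^{2} = \left(-45 - -32\right)^{2} = \left(-45 + 32\right)^{2} = \left(-13\right)^{2} = 169$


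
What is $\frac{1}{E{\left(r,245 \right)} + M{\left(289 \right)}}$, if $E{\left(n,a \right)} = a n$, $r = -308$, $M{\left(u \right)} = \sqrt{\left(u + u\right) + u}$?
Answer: $- \frac{75460}{5694210733} - \frac{17 \sqrt{3}}{5694210733} \approx -1.3257 \cdot 10^{-5}$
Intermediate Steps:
$M{\left(u \right)} = \sqrt{3} \sqrt{u}$ ($M{\left(u \right)} = \sqrt{2 u + u} = \sqrt{3 u} = \sqrt{3} \sqrt{u}$)
$\frac{1}{E{\left(r,245 \right)} + M{\left(289 \right)}} = \frac{1}{245 \left(-308\right) + \sqrt{3} \sqrt{289}} = \frac{1}{-75460 + \sqrt{3} \cdot 17} = \frac{1}{-75460 + 17 \sqrt{3}}$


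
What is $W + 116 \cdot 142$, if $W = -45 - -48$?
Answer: $16475$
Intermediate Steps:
$W = 3$ ($W = -45 + 48 = 3$)
$W + 116 \cdot 142 = 3 + 116 \cdot 142 = 3 + 16472 = 16475$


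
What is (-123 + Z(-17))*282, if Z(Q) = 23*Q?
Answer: -144948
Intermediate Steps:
(-123 + Z(-17))*282 = (-123 + 23*(-17))*282 = (-123 - 391)*282 = -514*282 = -144948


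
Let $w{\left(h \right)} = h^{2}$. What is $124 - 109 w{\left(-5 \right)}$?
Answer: $-2601$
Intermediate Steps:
$124 - 109 w{\left(-5 \right)} = 124 - 109 \left(-5\right)^{2} = 124 - 2725 = -2601$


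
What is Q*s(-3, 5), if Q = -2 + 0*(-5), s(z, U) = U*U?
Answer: -50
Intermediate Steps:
s(z, U) = U**2
Q = -2 (Q = -2 + 0 = -2)
Q*s(-3, 5) = -2*5**2 = -2*25 = -50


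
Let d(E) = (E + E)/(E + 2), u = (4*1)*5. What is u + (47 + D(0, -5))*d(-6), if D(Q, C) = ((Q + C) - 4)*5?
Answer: 26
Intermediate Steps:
u = 20 (u = 4*5 = 20)
D(Q, C) = -20 + 5*C + 5*Q (D(Q, C) = ((C + Q) - 4)*5 = (-4 + C + Q)*5 = -20 + 5*C + 5*Q)
d(E) = 2*E/(2 + E) (d(E) = (2*E)/(2 + E) = 2*E/(2 + E))
u + (47 + D(0, -5))*d(-6) = 20 + (47 + (-20 + 5*(-5) + 5*0))*(2*(-6)/(2 - 6)) = 20 + (47 + (-20 - 25 + 0))*(2*(-6)/(-4)) = 20 + (47 - 45)*(2*(-6)*(-¼)) = 20 + 2*3 = 20 + 6 = 26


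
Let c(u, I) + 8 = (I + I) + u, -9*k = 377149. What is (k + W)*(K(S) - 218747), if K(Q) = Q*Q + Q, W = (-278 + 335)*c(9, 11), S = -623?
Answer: -6850677850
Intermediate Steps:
k = -377149/9 (k = -⅑*377149 = -377149/9 ≈ -41905.)
c(u, I) = -8 + u + 2*I (c(u, I) = -8 + ((I + I) + u) = -8 + (2*I + u) = -8 + (u + 2*I) = -8 + u + 2*I)
W = 1311 (W = (-278 + 335)*(-8 + 9 + 2*11) = 57*(-8 + 9 + 22) = 57*23 = 1311)
K(Q) = Q + Q² (K(Q) = Q² + Q = Q + Q²)
(k + W)*(K(S) - 218747) = (-377149/9 + 1311)*(-623*(1 - 623) - 218747) = -365350*(-623*(-622) - 218747)/9 = -365350*(387506 - 218747)/9 = -365350/9*168759 = -6850677850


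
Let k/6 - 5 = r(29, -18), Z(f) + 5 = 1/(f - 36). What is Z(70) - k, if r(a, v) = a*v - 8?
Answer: 106931/34 ≈ 3145.0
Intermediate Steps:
Z(f) = -5 + 1/(-36 + f) (Z(f) = -5 + 1/(f - 36) = -5 + 1/(-36 + f))
r(a, v) = -8 + a*v
k = -3150 (k = 30 + 6*(-8 + 29*(-18)) = 30 + 6*(-8 - 522) = 30 + 6*(-530) = 30 - 3180 = -3150)
Z(70) - k = (181 - 5*70)/(-36 + 70) - 1*(-3150) = (181 - 350)/34 + 3150 = (1/34)*(-169) + 3150 = -169/34 + 3150 = 106931/34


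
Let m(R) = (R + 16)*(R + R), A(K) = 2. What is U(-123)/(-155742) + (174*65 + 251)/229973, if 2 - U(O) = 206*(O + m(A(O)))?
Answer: -308011511/17908227483 ≈ -0.017199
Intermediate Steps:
m(R) = 2*R*(16 + R) (m(R) = (16 + R)*(2*R) = 2*R*(16 + R))
U(O) = -14830 - 206*O (U(O) = 2 - 206*(O + 2*2*(16 + 2)) = 2 - 206*(O + 2*2*18) = 2 - 206*(O + 72) = 2 - 206*(72 + O) = 2 - (14832 + 206*O) = 2 + (-14832 - 206*O) = -14830 - 206*O)
U(-123)/(-155742) + (174*65 + 251)/229973 = (-14830 - 206*(-123))/(-155742) + (174*65 + 251)/229973 = (-14830 + 25338)*(-1/155742) + (11310 + 251)*(1/229973) = 10508*(-1/155742) + 11561*(1/229973) = -5254/77871 + 11561/229973 = -308011511/17908227483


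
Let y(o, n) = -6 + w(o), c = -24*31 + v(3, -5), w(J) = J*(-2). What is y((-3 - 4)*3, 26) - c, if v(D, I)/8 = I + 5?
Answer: 780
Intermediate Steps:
w(J) = -2*J
v(D, I) = 40 + 8*I (v(D, I) = 8*(I + 5) = 8*(5 + I) = 40 + 8*I)
c = -744 (c = -24*31 + (40 + 8*(-5)) = -744 + (40 - 40) = -744 + 0 = -744)
y(o, n) = -6 - 2*o
y((-3 - 4)*3, 26) - c = (-6 - 2*(-3 - 4)*3) - 1*(-744) = (-6 - (-14)*3) + 744 = (-6 - 2*(-21)) + 744 = (-6 + 42) + 744 = 36 + 744 = 780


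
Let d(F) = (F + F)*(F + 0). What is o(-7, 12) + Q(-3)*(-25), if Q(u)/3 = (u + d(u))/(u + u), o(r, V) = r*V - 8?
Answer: 191/2 ≈ 95.500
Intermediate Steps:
o(r, V) = -8 + V*r (o(r, V) = V*r - 8 = -8 + V*r)
d(F) = 2*F**2 (d(F) = (2*F)*F = 2*F**2)
Q(u) = 3*(u + 2*u**2)/(2*u) (Q(u) = 3*((u + 2*u**2)/(u + u)) = 3*((u + 2*u**2)/((2*u))) = 3*((u + 2*u**2)*(1/(2*u))) = 3*((u + 2*u**2)/(2*u)) = 3*(u + 2*u**2)/(2*u))
o(-7, 12) + Q(-3)*(-25) = (-8 + 12*(-7)) + (3/2 + 3*(-3))*(-25) = (-8 - 84) + (3/2 - 9)*(-25) = -92 - 15/2*(-25) = -92 + 375/2 = 191/2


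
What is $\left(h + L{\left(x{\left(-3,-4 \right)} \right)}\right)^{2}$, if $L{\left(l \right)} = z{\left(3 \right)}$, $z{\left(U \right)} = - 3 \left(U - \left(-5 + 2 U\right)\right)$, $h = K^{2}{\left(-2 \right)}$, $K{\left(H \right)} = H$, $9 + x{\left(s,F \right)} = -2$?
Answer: $4$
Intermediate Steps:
$x{\left(s,F \right)} = -11$ ($x{\left(s,F \right)} = -9 - 2 = -11$)
$h = 4$ ($h = \left(-2\right)^{2} = 4$)
$z{\left(U \right)} = -15 + 3 U$ ($z{\left(U \right)} = - 3 \left(5 - U\right) = -15 + 3 U$)
$L{\left(l \right)} = -6$ ($L{\left(l \right)} = -15 + 3 \cdot 3 = -15 + 9 = -6$)
$\left(h + L{\left(x{\left(-3,-4 \right)} \right)}\right)^{2} = \left(4 - 6\right)^{2} = \left(-2\right)^{2} = 4$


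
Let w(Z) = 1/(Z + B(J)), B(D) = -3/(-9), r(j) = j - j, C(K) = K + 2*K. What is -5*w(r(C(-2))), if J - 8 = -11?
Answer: -15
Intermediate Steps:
J = -3 (J = 8 - 11 = -3)
C(K) = 3*K
r(j) = 0
B(D) = ⅓ (B(D) = -3*(-⅑) = ⅓)
w(Z) = 1/(⅓ + Z) (w(Z) = 1/(Z + ⅓) = 1/(⅓ + Z))
-5*w(r(C(-2))) = -15/(1 + 3*0) = -15/(1 + 0) = -15/1 = -15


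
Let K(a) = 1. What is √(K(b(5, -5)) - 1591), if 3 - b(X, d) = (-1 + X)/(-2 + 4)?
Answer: I*√1590 ≈ 39.875*I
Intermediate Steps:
b(X, d) = 7/2 - X/2 (b(X, d) = 3 - (-1 + X)/(-2 + 4) = 3 - (-1 + X)/2 = 3 - (-½ + X/2) = 3 + (½ - X/2) = 7/2 - X/2)
√(K(b(5, -5)) - 1591) = √(1 - 1591) = √(-1590) = I*√1590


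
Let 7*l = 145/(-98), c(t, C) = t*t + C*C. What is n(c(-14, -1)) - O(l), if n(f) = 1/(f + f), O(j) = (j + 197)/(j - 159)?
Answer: 53298037/43032286 ≈ 1.2386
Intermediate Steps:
c(t, C) = C**2 + t**2 (c(t, C) = t**2 + C**2 = C**2 + t**2)
l = -145/686 (l = (145/(-98))/7 = (145*(-1/98))/7 = (1/7)*(-145/98) = -145/686 ≈ -0.21137)
O(j) = (197 + j)/(-159 + j)
n(f) = 1/(2*f)
n(c(-14, -1)) - O(l) = 1/(2*((-1)**2 + (-14)**2)) - (197 - 145/686)/(-159 - 145/686) = 1/(2*(1 + 196)) - 134997/((-109219/686)*686) = (1/2)/197 - (-686)*134997/(109219*686) = (1/2)*(1/197) - 1*(-134997/109219) = 1/394 + 134997/109219 = 53298037/43032286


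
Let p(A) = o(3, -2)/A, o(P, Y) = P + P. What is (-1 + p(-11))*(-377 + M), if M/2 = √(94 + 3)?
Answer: 6409/11 - 34*√97/11 ≈ 552.19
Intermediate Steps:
o(P, Y) = 2*P
M = 2*√97 (M = 2*√(94 + 3) = 2*√97 ≈ 19.698)
p(A) = 6/A (p(A) = (2*3)/A = 6/A)
(-1 + p(-11))*(-377 + M) = (-1 + 6/(-11))*(-377 + 2*√97) = (-1 + 6*(-1/11))*(-377 + 2*√97) = (-1 - 6/11)*(-377 + 2*√97) = -17*(-377 + 2*√97)/11 = 6409/11 - 34*√97/11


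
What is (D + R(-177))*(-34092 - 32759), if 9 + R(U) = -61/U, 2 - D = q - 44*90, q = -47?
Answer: -47334585911/177 ≈ -2.6743e+8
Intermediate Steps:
D = 4009 (D = 2 - (-47 - 44*90) = 2 - (-47 - 3960) = 2 - 1*(-4007) = 2 + 4007 = 4009)
R(U) = -9 - 61/U
(D + R(-177))*(-34092 - 32759) = (4009 + (-9 - 61/(-177)))*(-34092 - 32759) = (4009 + (-9 - 61*(-1/177)))*(-66851) = (4009 + (-9 + 61/177))*(-66851) = (4009 - 1532/177)*(-66851) = (708061/177)*(-66851) = -47334585911/177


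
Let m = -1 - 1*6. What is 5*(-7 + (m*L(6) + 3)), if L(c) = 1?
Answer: -55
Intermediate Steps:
m = -7 (m = -1 - 6 = -7)
5*(-7 + (m*L(6) + 3)) = 5*(-7 + (-7*1 + 3)) = 5*(-7 + (-7 + 3)) = 5*(-7 - 4) = 5*(-11) = -55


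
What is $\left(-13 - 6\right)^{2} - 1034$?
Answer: $-673$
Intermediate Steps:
$\left(-13 - 6\right)^{2} - 1034 = \left(-19\right)^{2} - 1034 = 361 - 1034 = -673$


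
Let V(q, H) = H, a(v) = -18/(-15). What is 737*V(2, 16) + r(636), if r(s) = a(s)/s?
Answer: 6249761/530 ≈ 11792.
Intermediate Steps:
a(v) = 6/5 (a(v) = -18*(-1/15) = 6/5)
r(s) = 6/(5*s)
737*V(2, 16) + r(636) = 737*16 + (6/5)/636 = 11792 + (6/5)*(1/636) = 11792 + 1/530 = 6249761/530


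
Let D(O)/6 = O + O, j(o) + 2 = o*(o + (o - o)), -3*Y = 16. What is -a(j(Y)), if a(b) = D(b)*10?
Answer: -9520/3 ≈ -3173.3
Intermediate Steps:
Y = -16/3 (Y = -⅓*16 = -16/3 ≈ -5.3333)
j(o) = -2 + o² (j(o) = -2 + o*(o + (o - o)) = -2 + o*(o + 0) = -2 + o*o = -2 + o²)
D(O) = 12*O (D(O) = 6*(O + O) = 6*(2*O) = 12*O)
a(b) = 120*b (a(b) = (12*b)*10 = 120*b)
-a(j(Y)) = -120*(-2 + (-16/3)²) = -120*(-2 + 256/9) = -120*238/9 = -1*9520/3 = -9520/3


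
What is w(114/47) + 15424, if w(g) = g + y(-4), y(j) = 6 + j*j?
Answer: 726076/47 ≈ 15448.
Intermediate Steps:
y(j) = 6 + j²
w(g) = 22 + g (w(g) = g + (6 + (-4)²) = g + (6 + 16) = g + 22 = 22 + g)
w(114/47) + 15424 = (22 + 114/47) + 15424 = 1148/47 + 15424 = 726076/47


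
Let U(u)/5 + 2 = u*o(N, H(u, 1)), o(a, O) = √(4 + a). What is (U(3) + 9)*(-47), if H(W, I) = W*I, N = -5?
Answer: 47 - 705*I ≈ 47.0 - 705.0*I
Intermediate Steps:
H(W, I) = I*W
U(u) = -10 + 5*I*u (U(u) = -10 + 5*(u*√(4 - 5)) = -10 + 5*(u*√(-1)) = -10 + 5*(u*I) = -10 + 5*(I*u) = -10 + 5*I*u)
(U(3) + 9)*(-47) = ((-10 + 5*I*3) + 9)*(-47) = ((-10 + 15*I) + 9)*(-47) = (-1 + 15*I)*(-47) = 47 - 705*I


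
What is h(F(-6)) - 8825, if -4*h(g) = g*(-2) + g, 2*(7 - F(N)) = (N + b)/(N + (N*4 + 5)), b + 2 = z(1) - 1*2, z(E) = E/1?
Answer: -1764659/200 ≈ -8823.3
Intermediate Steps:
z(E) = E (z(E) = E*1 = E)
b = -3 (b = -2 + (1 - 1*2) = -2 + (1 - 2) = -2 - 1 = -3)
F(N) = 7 - (-3 + N)/(2*(5 + 5*N)) (F(N) = 7 - (N - 3)/(2*(N + (N*4 + 5))) = 7 - (-3 + N)/(2*(N + (4*N + 5))) = 7 - (-3 + N)/(2*(N + (5 + 4*N))) = 7 - (-3 + N)/(2*(5 + 5*N)))
h(g) = g/4 (h(g) = -(g*(-2) + g)/4 = -(-2*g + g)/4 = -(-1)*g/4 = g/4)
h(F(-6)) - 8825 = ((73 + 69*(-6))/(10*(1 - 6)))/4 - 8825 = ((1/10)*(73 - 414)/(-5))/4 - 8825 = ((1/10)*(-1/5)*(-341))/4 - 8825 = (1/4)*(341/50) - 8825 = 341/200 - 8825 = -1764659/200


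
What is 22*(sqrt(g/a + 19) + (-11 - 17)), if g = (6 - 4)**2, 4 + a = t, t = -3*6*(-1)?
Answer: -616 + 66*sqrt(105)/7 ≈ -519.39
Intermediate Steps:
t = 18 (t = -18*(-1) = 18)
a = 14 (a = -4 + 18 = 14)
g = 4 (g = 2**2 = 4)
22*(sqrt(g/a + 19) + (-11 - 17)) = 22*(sqrt(4/14 + 19) + (-11 - 17)) = 22*(sqrt(4*(1/14) + 19) - 28) = 22*(sqrt(2/7 + 19) - 28) = 22*(sqrt(135/7) - 28) = 22*(3*sqrt(105)/7 - 28) = 22*(-28 + 3*sqrt(105)/7) = -616 + 66*sqrt(105)/7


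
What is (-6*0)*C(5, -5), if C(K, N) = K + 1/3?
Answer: 0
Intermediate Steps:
C(K, N) = 1/3 + K (C(K, N) = K + 1/3 = 1/3 + K)
(-6*0)*C(5, -5) = (-6*0)*(1/3 + 5) = 0*(16/3) = 0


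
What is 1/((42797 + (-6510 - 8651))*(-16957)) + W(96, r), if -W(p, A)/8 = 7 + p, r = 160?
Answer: -386145889249/468623652 ≈ -824.00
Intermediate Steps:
W(p, A) = -56 - 8*p (W(p, A) = -8*(7 + p) = -56 - 8*p)
1/((42797 + (-6510 - 8651))*(-16957)) + W(96, r) = 1/((42797 + (-6510 - 8651))*(-16957)) + (-56 - 8*96) = -1/16957/(42797 - 15161) + (-56 - 768) = -1/16957/27636 - 824 = (1/27636)*(-1/16957) - 824 = -1/468623652 - 824 = -386145889249/468623652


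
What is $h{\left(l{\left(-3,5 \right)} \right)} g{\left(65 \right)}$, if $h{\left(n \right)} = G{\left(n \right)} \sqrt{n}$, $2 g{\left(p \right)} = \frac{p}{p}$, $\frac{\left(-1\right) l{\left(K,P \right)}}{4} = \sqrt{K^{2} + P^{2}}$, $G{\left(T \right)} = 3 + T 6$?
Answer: $i \sqrt[4]{34} \left(3 - 24 \sqrt{34}\right) \approx - 330.68 i$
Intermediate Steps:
$G{\left(T \right)} = 3 + 6 T$
$l{\left(K,P \right)} = - 4 \sqrt{K^{2} + P^{2}}$
$g{\left(p \right)} = \frac{1}{2}$ ($g{\left(p \right)} = \frac{p \frac{1}{p}}{2} = \frac{1}{2} \cdot 1 = \frac{1}{2}$)
$h{\left(n \right)} = \sqrt{n} \left(3 + 6 n\right)$ ($h{\left(n \right)} = \left(3 + 6 n\right) \sqrt{n} = \sqrt{n} \left(3 + 6 n\right)$)
$h{\left(l{\left(-3,5 \right)} \right)} g{\left(65 \right)} = \sqrt{- 4 \sqrt{\left(-3\right)^{2} + 5^{2}}} \left(3 + 6 \left(- 4 \sqrt{\left(-3\right)^{2} + 5^{2}}\right)\right) \frac{1}{2} = \sqrt{- 4 \sqrt{9 + 25}} \left(3 + 6 \left(- 4 \sqrt{9 + 25}\right)\right) \frac{1}{2} = \sqrt{- 4 \sqrt{34}} \left(3 + 6 \left(- 4 \sqrt{34}\right)\right) \frac{1}{2} = 2 i \sqrt[4]{34} \left(3 - 24 \sqrt{34}\right) \frac{1}{2} = i \sqrt[4]{34} \left(3 - 24 \sqrt{34}\right)$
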